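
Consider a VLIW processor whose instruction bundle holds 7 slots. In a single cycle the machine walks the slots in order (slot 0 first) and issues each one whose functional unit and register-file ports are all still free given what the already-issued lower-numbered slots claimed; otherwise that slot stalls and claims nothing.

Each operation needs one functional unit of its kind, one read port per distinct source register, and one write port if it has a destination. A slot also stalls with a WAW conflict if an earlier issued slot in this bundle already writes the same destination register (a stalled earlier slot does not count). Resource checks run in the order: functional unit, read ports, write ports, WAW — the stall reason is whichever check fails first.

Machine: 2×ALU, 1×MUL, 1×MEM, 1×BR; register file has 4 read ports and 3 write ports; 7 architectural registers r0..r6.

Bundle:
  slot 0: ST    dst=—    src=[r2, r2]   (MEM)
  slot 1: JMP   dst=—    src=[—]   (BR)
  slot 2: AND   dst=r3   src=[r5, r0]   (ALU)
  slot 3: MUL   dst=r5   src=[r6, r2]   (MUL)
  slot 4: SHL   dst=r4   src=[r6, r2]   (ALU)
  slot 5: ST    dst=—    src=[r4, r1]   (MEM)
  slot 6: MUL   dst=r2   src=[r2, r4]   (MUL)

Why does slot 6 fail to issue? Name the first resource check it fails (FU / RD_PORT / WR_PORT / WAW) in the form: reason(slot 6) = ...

reason(slot 6) = RD_PORT

[0] MEM needs rd=1 wr=0: ok; after: ALU=2 MUL=1 MEM=0 BR=1, R=3, W=3
[1] BR needs rd=0 wr=0: ok; after: ALU=2 MUL=1 MEM=0 BR=0, R=3, W=3
[2] ALU needs rd=2 wr=1: ok; after: ALU=1 MUL=1 MEM=0 BR=0, R=1, W=2
[3] MUL needs rd=2 wr=1: RD_PORT; after: ALU=1 MUL=1 MEM=0 BR=0, R=1, W=2
[4] ALU needs rd=2 wr=1: RD_PORT; after: ALU=1 MUL=1 MEM=0 BR=0, R=1, W=2
[5] MEM needs rd=2 wr=0: FU; after: ALU=1 MUL=1 MEM=0 BR=0, R=1, W=2
[6] MUL needs rd=2 wr=1: RD_PORT; after: ALU=1 MUL=1 MEM=0 BR=0, R=1, W=2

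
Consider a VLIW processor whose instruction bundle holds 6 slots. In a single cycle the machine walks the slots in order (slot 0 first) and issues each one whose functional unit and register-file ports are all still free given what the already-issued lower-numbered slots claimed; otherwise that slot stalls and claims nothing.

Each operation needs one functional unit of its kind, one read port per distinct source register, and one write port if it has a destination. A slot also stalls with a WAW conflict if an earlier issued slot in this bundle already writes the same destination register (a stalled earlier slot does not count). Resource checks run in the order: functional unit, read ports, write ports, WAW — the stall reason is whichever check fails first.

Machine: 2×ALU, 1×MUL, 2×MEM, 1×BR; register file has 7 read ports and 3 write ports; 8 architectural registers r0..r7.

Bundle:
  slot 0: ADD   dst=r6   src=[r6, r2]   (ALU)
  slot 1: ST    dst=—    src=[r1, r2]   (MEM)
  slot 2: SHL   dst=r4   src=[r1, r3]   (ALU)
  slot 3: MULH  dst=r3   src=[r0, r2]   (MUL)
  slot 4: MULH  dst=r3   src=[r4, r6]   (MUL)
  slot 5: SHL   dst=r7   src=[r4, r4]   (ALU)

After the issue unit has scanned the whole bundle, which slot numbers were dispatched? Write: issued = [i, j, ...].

[0] ALU needs rd=2 wr=1: ok; after: ALU=1 MUL=1 MEM=2 BR=1, R=5, W=2
[1] MEM needs rd=2 wr=0: ok; after: ALU=1 MUL=1 MEM=1 BR=1, R=3, W=2
[2] ALU needs rd=2 wr=1: ok; after: ALU=0 MUL=1 MEM=1 BR=1, R=1, W=1
[3] MUL needs rd=2 wr=1: RD_PORT; after: ALU=0 MUL=1 MEM=1 BR=1, R=1, W=1
[4] MUL needs rd=2 wr=1: RD_PORT; after: ALU=0 MUL=1 MEM=1 BR=1, R=1, W=1
[5] ALU needs rd=1 wr=1: FU; after: ALU=0 MUL=1 MEM=1 BR=1, R=1, W=1

issued = [0, 1, 2]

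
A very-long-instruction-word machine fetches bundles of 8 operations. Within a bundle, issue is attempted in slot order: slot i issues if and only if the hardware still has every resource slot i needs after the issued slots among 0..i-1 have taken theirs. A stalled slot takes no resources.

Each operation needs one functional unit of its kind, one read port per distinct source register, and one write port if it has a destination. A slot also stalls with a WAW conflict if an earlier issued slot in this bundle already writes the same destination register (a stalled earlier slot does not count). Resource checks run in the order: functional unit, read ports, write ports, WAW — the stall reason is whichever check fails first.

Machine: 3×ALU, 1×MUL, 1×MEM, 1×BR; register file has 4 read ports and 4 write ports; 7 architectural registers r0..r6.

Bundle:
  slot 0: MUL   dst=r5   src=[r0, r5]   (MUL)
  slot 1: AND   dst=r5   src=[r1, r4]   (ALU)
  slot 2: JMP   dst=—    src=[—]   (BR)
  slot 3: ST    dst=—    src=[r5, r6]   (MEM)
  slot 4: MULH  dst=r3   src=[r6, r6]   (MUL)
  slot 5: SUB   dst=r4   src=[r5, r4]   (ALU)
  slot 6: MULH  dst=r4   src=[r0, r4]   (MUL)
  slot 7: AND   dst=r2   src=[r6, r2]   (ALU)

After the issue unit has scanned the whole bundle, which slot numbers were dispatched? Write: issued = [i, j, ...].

#0 MUL src=r0,r5 dispatched  <A:3 Mu:0 Ld:1 B:1 rd:2 wr:3>
#1 ALU src=r1,r4 held:WAW  <A:3 Mu:0 Ld:1 B:1 rd:2 wr:3>
#2 BR src=- dispatched  <A:3 Mu:0 Ld:1 B:0 rd:2 wr:3>
#3 MEM src=r5,r6 dispatched  <A:3 Mu:0 Ld:0 B:0 rd:0 wr:3>
#4 MUL src=r6,r6 held:FU  <A:3 Mu:0 Ld:0 B:0 rd:0 wr:3>
#5 ALU src=r5,r4 held:RD_PORT  <A:3 Mu:0 Ld:0 B:0 rd:0 wr:3>
#6 MUL src=r0,r4 held:FU  <A:3 Mu:0 Ld:0 B:0 rd:0 wr:3>
#7 ALU src=r6,r2 held:RD_PORT  <A:3 Mu:0 Ld:0 B:0 rd:0 wr:3>

issued = [0, 2, 3]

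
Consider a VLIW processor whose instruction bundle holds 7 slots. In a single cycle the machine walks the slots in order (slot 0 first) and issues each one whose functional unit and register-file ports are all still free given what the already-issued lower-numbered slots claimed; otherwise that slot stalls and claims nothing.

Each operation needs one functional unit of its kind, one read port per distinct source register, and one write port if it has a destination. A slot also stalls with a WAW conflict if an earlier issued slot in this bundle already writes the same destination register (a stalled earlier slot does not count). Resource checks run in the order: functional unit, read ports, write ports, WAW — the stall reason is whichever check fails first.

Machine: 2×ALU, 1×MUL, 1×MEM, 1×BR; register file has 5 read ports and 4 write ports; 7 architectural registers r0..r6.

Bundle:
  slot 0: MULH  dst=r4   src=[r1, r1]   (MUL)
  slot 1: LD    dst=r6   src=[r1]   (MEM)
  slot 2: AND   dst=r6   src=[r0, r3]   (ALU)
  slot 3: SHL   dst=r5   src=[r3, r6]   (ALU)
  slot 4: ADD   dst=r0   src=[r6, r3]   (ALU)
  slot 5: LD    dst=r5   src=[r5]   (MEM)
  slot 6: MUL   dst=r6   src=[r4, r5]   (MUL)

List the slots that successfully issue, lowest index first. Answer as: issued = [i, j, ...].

slot 0 (MUL): ISSUE — free A2,Mu0,Ld1,B1 rp4 wp3
slot 1 (MEM): ISSUE — free A2,Mu0,Ld0,B1 rp3 wp2
slot 2 (ALU): stall WAW — free A2,Mu0,Ld0,B1 rp3 wp2
slot 3 (ALU): ISSUE — free A1,Mu0,Ld0,B1 rp1 wp1
slot 4 (ALU): stall RD_PORT — free A1,Mu0,Ld0,B1 rp1 wp1
slot 5 (MEM): stall FU — free A1,Mu0,Ld0,B1 rp1 wp1
slot 6 (MUL): stall FU — free A1,Mu0,Ld0,B1 rp1 wp1

issued = [0, 1, 3]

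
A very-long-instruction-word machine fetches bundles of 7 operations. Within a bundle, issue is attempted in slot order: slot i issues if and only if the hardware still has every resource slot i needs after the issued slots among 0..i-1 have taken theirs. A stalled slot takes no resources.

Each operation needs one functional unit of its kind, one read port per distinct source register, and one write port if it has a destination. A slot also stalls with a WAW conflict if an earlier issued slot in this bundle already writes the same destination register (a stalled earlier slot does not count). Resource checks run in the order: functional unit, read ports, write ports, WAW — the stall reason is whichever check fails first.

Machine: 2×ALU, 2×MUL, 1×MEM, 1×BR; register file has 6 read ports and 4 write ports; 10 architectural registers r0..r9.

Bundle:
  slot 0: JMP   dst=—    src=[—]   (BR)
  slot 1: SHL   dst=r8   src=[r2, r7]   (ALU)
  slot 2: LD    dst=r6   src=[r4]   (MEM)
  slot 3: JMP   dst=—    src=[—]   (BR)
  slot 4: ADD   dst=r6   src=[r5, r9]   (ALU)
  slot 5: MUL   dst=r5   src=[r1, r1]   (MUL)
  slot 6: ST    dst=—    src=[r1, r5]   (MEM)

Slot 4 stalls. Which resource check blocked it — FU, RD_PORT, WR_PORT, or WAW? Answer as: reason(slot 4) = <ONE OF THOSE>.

reason(slot 4) = WAW

slot 0 (BR): ISSUE — free A2,Mu2,Ld1,B0 rp6 wp4
slot 1 (ALU): ISSUE — free A1,Mu2,Ld1,B0 rp4 wp3
slot 2 (MEM): ISSUE — free A1,Mu2,Ld0,B0 rp3 wp2
slot 3 (BR): stall FU — free A1,Mu2,Ld0,B0 rp3 wp2
slot 4 (ALU): stall WAW — free A1,Mu2,Ld0,B0 rp3 wp2
slot 5 (MUL): ISSUE — free A1,Mu1,Ld0,B0 rp2 wp1
slot 6 (MEM): stall FU — free A1,Mu1,Ld0,B0 rp2 wp1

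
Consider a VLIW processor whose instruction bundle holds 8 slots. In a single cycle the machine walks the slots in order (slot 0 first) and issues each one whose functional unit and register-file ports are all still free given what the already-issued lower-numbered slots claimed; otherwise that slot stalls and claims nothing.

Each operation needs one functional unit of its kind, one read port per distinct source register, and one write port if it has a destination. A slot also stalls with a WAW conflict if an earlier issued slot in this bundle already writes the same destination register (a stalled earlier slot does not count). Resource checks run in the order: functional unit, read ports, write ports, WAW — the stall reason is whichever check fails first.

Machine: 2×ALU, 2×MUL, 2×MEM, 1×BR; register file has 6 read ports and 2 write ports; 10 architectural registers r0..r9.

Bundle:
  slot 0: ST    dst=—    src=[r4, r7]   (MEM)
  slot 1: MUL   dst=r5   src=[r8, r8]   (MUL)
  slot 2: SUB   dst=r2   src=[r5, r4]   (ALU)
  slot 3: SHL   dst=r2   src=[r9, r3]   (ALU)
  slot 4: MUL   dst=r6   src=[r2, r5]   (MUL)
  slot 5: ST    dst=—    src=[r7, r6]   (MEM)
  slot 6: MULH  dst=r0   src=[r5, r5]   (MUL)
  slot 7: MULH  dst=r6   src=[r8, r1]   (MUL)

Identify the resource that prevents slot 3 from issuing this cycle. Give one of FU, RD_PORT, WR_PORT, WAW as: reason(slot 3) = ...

reason(slot 3) = RD_PORT

  0. MEM ⇒ go  {2A/2Mu/1Ld/1B | 4r 2w}
  1. MUL→r5 ⇒ go  {2A/1Mu/1Ld/1B | 3r 1w}
  2. ALU→r2 ⇒ go  {1A/1Mu/1Ld/1B | 1r 0w}
  3. ALU→r2 ⇒ no(RD_PORT)  {1A/1Mu/1Ld/1B | 1r 0w}
  4. MUL→r6 ⇒ no(RD_PORT)  {1A/1Mu/1Ld/1B | 1r 0w}
  5. MEM ⇒ no(RD_PORT)  {1A/1Mu/1Ld/1B | 1r 0w}
  6. MUL→r0 ⇒ no(WR_PORT)  {1A/1Mu/1Ld/1B | 1r 0w}
  7. MUL→r6 ⇒ no(RD_PORT)  {1A/1Mu/1Ld/1B | 1r 0w}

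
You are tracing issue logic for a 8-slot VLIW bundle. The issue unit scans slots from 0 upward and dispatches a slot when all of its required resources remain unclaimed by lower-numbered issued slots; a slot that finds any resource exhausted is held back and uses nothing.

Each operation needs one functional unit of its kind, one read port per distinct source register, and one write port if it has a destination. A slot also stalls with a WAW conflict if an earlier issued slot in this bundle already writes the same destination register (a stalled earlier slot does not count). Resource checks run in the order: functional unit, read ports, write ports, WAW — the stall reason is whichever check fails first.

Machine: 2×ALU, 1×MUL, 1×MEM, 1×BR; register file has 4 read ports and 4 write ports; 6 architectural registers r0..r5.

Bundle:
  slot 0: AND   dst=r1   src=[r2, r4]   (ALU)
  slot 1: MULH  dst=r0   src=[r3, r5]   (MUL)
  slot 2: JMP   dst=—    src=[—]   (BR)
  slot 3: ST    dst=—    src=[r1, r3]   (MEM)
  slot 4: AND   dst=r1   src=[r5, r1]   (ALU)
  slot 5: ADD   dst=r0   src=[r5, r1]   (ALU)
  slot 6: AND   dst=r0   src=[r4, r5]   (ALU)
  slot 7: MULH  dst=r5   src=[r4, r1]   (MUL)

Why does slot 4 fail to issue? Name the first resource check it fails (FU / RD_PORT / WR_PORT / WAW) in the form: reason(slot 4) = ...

  0. ALU→r1 ⇒ go  {1A/1Mu/1Ld/1B | 2r 3w}
  1. MUL→r0 ⇒ go  {1A/0Mu/1Ld/1B | 0r 2w}
  2. BR ⇒ go  {1A/0Mu/1Ld/0B | 0r 2w}
  3. MEM ⇒ no(RD_PORT)  {1A/0Mu/1Ld/0B | 0r 2w}
  4. ALU→r1 ⇒ no(RD_PORT)  {1A/0Mu/1Ld/0B | 0r 2w}
  5. ALU→r0 ⇒ no(RD_PORT)  {1A/0Mu/1Ld/0B | 0r 2w}
  6. ALU→r0 ⇒ no(RD_PORT)  {1A/0Mu/1Ld/0B | 0r 2w}
  7. MUL→r5 ⇒ no(FU)  {1A/0Mu/1Ld/0B | 0r 2w}

reason(slot 4) = RD_PORT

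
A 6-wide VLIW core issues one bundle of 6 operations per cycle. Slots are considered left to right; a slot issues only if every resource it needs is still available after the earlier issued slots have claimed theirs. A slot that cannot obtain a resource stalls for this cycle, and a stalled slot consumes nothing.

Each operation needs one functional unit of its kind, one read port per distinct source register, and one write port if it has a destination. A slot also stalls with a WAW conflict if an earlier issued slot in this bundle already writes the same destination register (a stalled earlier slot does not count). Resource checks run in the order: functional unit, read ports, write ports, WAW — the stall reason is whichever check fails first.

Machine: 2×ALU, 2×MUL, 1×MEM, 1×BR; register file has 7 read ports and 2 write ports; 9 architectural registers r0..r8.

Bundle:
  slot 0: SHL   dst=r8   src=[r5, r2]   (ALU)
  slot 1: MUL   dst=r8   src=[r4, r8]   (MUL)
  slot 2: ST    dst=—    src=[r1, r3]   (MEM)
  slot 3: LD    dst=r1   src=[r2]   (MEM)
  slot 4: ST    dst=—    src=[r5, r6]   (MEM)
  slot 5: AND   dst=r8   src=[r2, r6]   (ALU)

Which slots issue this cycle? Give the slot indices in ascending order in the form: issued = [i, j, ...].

issued = [0, 2]

  0. ALU→r8 ⇒ go  {1A/2Mu/1Ld/1B | 5r 1w}
  1. MUL→r8 ⇒ no(WAW)  {1A/2Mu/1Ld/1B | 5r 1w}
  2. MEM ⇒ go  {1A/2Mu/0Ld/1B | 3r 1w}
  3. MEM→r1 ⇒ no(FU)  {1A/2Mu/0Ld/1B | 3r 1w}
  4. MEM ⇒ no(FU)  {1A/2Mu/0Ld/1B | 3r 1w}
  5. ALU→r8 ⇒ no(WAW)  {1A/2Mu/0Ld/1B | 3r 1w}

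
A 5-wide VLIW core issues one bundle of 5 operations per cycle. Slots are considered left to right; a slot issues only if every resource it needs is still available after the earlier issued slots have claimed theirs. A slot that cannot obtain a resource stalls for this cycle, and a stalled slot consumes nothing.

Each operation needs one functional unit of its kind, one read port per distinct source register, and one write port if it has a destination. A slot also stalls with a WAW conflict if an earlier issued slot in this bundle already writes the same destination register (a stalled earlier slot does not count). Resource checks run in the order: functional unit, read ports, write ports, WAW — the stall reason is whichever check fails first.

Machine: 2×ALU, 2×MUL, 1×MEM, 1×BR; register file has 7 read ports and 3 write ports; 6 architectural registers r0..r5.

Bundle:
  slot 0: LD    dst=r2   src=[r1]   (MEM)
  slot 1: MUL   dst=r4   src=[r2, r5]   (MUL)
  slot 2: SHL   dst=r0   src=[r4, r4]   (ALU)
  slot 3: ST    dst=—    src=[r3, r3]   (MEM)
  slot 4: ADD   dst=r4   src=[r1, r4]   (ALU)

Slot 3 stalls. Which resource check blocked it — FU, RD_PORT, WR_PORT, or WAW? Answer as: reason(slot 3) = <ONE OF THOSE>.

#0 MEM src=r1 dispatched  <A:2 Mu:2 Ld:0 B:1 rd:6 wr:2>
#1 MUL src=r2,r5 dispatched  <A:2 Mu:1 Ld:0 B:1 rd:4 wr:1>
#2 ALU src=r4,r4 dispatched  <A:1 Mu:1 Ld:0 B:1 rd:3 wr:0>
#3 MEM src=r3,r3 held:FU  <A:1 Mu:1 Ld:0 B:1 rd:3 wr:0>
#4 ALU src=r1,r4 held:WR_PORT  <A:1 Mu:1 Ld:0 B:1 rd:3 wr:0>

reason(slot 3) = FU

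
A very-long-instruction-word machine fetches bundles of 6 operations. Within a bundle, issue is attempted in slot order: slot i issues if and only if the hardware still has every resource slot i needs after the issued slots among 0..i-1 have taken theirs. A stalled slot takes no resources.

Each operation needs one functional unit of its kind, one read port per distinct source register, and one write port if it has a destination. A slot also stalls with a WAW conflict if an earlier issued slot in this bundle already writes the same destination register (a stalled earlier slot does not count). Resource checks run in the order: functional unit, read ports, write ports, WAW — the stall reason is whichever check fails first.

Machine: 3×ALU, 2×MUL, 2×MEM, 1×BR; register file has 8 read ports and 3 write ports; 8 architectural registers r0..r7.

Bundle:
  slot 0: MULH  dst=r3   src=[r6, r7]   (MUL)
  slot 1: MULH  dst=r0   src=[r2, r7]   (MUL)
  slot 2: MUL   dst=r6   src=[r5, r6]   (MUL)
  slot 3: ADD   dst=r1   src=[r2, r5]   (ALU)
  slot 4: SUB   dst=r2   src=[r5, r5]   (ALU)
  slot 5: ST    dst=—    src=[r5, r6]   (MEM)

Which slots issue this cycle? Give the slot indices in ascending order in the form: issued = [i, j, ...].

issued = [0, 1, 3, 5]

slot 0 (MUL): ISSUE — free A3,Mu1,Ld2,B1 rp6 wp2
slot 1 (MUL): ISSUE — free A3,Mu0,Ld2,B1 rp4 wp1
slot 2 (MUL): stall FU — free A3,Mu0,Ld2,B1 rp4 wp1
slot 3 (ALU): ISSUE — free A2,Mu0,Ld2,B1 rp2 wp0
slot 4 (ALU): stall WR_PORT — free A2,Mu0,Ld2,B1 rp2 wp0
slot 5 (MEM): ISSUE — free A2,Mu0,Ld1,B1 rp0 wp0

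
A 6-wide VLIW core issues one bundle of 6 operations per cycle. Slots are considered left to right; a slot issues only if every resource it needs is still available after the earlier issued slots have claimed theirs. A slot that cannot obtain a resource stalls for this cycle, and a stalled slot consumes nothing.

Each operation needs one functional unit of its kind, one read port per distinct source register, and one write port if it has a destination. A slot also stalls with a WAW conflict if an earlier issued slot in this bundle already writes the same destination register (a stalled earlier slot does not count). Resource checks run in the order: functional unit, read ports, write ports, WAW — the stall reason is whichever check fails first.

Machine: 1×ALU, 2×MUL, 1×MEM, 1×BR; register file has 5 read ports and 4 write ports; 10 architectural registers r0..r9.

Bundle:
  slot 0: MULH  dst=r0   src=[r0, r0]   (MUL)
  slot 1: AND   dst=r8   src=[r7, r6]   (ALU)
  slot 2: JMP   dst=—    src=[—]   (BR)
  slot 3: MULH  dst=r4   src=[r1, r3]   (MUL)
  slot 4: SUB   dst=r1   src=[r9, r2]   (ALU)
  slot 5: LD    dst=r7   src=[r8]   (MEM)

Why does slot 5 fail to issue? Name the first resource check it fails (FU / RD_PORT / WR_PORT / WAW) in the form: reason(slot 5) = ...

(0) want 1×MUL +1rd +1wr — yes → AL1|MU1|ME1|BR1|rd4|wr3
(1) want 1×ALU +2rd +1wr — yes → AL0|MU1|ME1|BR1|rd2|wr2
(2) want 1×BR +0rd +0wr — yes → AL0|MU1|ME1|BR0|rd2|wr2
(3) want 1×MUL +2rd +1wr — yes → AL0|MU0|ME1|BR0|rd0|wr1
(4) want 1×ALU +2rd +1wr — FU → AL0|MU0|ME1|BR0|rd0|wr1
(5) want 1×MEM +1rd +1wr — RD_PORT → AL0|MU0|ME1|BR0|rd0|wr1

reason(slot 5) = RD_PORT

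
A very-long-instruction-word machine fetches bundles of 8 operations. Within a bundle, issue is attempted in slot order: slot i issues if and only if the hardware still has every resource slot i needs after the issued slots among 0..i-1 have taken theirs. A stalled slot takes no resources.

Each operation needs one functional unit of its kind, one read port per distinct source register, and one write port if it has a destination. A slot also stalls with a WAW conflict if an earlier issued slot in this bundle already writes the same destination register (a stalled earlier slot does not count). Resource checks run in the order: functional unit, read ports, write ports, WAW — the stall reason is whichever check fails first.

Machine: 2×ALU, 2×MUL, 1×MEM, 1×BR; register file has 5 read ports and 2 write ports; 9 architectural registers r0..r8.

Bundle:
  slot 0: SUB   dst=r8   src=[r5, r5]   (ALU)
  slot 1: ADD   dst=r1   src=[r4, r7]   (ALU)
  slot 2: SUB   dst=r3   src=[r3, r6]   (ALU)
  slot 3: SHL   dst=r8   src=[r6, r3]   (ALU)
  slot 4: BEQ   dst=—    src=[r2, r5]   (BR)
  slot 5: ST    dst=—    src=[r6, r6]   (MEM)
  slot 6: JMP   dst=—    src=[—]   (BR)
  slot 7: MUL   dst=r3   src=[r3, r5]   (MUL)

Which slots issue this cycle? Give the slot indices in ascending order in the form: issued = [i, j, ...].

#0 ALU src=r5,r5 dispatched  <A:1 Mu:2 Ld:1 B:1 rd:4 wr:1>
#1 ALU src=r4,r7 dispatched  <A:0 Mu:2 Ld:1 B:1 rd:2 wr:0>
#2 ALU src=r3,r6 held:FU  <A:0 Mu:2 Ld:1 B:1 rd:2 wr:0>
#3 ALU src=r6,r3 held:FU  <A:0 Mu:2 Ld:1 B:1 rd:2 wr:0>
#4 BR src=r2,r5 dispatched  <A:0 Mu:2 Ld:1 B:0 rd:0 wr:0>
#5 MEM src=r6,r6 held:RD_PORT  <A:0 Mu:2 Ld:1 B:0 rd:0 wr:0>
#6 BR src=- held:FU  <A:0 Mu:2 Ld:1 B:0 rd:0 wr:0>
#7 MUL src=r3,r5 held:RD_PORT  <A:0 Mu:2 Ld:1 B:0 rd:0 wr:0>

issued = [0, 1, 4]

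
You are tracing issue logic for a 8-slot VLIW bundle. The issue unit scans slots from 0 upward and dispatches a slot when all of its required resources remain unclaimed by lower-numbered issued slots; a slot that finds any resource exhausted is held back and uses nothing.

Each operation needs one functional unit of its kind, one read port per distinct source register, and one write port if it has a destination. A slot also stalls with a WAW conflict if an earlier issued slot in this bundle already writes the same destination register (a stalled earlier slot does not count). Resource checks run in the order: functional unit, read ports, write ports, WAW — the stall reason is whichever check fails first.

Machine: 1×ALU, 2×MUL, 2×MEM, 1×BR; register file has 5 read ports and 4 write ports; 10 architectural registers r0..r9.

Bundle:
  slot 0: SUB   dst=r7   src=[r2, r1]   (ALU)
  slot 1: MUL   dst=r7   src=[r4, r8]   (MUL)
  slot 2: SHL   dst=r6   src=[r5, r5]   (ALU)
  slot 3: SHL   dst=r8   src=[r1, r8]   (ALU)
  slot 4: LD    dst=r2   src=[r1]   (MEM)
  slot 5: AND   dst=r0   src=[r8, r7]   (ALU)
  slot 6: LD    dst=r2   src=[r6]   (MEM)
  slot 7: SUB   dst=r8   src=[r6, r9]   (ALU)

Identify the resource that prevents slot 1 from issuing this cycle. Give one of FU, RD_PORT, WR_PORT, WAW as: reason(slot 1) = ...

  0. ALU→r7 ⇒ go  {0A/2Mu/2Ld/1B | 3r 3w}
  1. MUL→r7 ⇒ no(WAW)  {0A/2Mu/2Ld/1B | 3r 3w}
  2. ALU→r6 ⇒ no(FU)  {0A/2Mu/2Ld/1B | 3r 3w}
  3. ALU→r8 ⇒ no(FU)  {0A/2Mu/2Ld/1B | 3r 3w}
  4. MEM→r2 ⇒ go  {0A/2Mu/1Ld/1B | 2r 2w}
  5. ALU→r0 ⇒ no(FU)  {0A/2Mu/1Ld/1B | 2r 2w}
  6. MEM→r2 ⇒ no(WAW)  {0A/2Mu/1Ld/1B | 2r 2w}
  7. ALU→r8 ⇒ no(FU)  {0A/2Mu/1Ld/1B | 2r 2w}

reason(slot 1) = WAW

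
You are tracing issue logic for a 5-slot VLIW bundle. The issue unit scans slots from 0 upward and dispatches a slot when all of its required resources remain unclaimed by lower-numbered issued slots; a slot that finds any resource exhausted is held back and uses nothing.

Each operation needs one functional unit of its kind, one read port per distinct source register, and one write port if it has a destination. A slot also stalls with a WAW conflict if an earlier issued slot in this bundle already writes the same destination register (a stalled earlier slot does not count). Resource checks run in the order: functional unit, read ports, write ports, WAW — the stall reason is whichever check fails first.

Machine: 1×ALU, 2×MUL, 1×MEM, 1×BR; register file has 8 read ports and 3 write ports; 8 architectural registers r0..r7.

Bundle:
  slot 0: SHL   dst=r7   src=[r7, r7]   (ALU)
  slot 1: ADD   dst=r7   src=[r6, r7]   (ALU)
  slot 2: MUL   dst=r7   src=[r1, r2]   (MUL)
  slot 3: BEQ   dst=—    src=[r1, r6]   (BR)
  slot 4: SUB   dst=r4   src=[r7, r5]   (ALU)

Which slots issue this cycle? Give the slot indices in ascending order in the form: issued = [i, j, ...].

[0] ALU needs rd=1 wr=1: ok; after: ALU=0 MUL=2 MEM=1 BR=1, R=7, W=2
[1] ALU needs rd=2 wr=1: FU; after: ALU=0 MUL=2 MEM=1 BR=1, R=7, W=2
[2] MUL needs rd=2 wr=1: WAW; after: ALU=0 MUL=2 MEM=1 BR=1, R=7, W=2
[3] BR needs rd=2 wr=0: ok; after: ALU=0 MUL=2 MEM=1 BR=0, R=5, W=2
[4] ALU needs rd=2 wr=1: FU; after: ALU=0 MUL=2 MEM=1 BR=0, R=5, W=2

issued = [0, 3]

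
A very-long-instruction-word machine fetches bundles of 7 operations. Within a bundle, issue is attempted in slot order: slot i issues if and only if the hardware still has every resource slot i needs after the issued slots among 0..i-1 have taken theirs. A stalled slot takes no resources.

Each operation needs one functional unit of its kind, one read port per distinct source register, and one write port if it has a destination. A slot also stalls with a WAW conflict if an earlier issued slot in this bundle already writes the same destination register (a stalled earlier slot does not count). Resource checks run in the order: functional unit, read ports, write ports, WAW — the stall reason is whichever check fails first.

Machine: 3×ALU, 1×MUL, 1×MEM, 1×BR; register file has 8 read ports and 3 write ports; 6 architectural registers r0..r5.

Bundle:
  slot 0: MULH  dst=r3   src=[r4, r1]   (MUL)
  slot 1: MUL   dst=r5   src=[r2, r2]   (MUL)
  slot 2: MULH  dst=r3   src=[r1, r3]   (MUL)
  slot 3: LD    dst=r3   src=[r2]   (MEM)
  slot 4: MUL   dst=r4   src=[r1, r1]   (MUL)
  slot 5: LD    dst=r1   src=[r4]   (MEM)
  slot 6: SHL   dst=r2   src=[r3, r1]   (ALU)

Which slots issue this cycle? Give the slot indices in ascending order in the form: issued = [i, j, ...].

#0 MUL src=r4,r1 dispatched  <A:3 Mu:0 Ld:1 B:1 rd:6 wr:2>
#1 MUL src=r2,r2 held:FU  <A:3 Mu:0 Ld:1 B:1 rd:6 wr:2>
#2 MUL src=r1,r3 held:FU  <A:3 Mu:0 Ld:1 B:1 rd:6 wr:2>
#3 MEM src=r2 held:WAW  <A:3 Mu:0 Ld:1 B:1 rd:6 wr:2>
#4 MUL src=r1,r1 held:FU  <A:3 Mu:0 Ld:1 B:1 rd:6 wr:2>
#5 MEM src=r4 dispatched  <A:3 Mu:0 Ld:0 B:1 rd:5 wr:1>
#6 ALU src=r3,r1 dispatched  <A:2 Mu:0 Ld:0 B:1 rd:3 wr:0>

issued = [0, 5, 6]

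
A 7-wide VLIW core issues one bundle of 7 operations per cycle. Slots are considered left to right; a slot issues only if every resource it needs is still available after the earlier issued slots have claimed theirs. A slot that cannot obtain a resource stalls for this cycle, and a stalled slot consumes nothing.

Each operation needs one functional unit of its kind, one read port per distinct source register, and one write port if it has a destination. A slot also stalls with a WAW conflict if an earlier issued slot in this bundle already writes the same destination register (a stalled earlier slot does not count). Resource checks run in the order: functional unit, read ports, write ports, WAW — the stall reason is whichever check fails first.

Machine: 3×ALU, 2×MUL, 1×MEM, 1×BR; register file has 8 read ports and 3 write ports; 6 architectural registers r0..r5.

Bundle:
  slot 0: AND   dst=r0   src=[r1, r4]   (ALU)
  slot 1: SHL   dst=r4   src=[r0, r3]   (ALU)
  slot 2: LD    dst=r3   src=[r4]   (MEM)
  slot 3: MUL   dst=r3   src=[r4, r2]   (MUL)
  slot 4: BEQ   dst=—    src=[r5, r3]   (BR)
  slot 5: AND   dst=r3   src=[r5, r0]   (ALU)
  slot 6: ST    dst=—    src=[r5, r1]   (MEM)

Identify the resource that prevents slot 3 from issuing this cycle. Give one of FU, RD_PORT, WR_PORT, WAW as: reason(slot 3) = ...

reason(slot 3) = WR_PORT

(0) want 1×ALU +2rd +1wr — yes → AL2|MU2|ME1|BR1|rd6|wr2
(1) want 1×ALU +2rd +1wr — yes → AL1|MU2|ME1|BR1|rd4|wr1
(2) want 1×MEM +1rd +1wr — yes → AL1|MU2|ME0|BR1|rd3|wr0
(3) want 1×MUL +2rd +1wr — WR_PORT → AL1|MU2|ME0|BR1|rd3|wr0
(4) want 1×BR +2rd +0wr — yes → AL1|MU2|ME0|BR0|rd1|wr0
(5) want 1×ALU +2rd +1wr — RD_PORT → AL1|MU2|ME0|BR0|rd1|wr0
(6) want 1×MEM +2rd +0wr — FU → AL1|MU2|ME0|BR0|rd1|wr0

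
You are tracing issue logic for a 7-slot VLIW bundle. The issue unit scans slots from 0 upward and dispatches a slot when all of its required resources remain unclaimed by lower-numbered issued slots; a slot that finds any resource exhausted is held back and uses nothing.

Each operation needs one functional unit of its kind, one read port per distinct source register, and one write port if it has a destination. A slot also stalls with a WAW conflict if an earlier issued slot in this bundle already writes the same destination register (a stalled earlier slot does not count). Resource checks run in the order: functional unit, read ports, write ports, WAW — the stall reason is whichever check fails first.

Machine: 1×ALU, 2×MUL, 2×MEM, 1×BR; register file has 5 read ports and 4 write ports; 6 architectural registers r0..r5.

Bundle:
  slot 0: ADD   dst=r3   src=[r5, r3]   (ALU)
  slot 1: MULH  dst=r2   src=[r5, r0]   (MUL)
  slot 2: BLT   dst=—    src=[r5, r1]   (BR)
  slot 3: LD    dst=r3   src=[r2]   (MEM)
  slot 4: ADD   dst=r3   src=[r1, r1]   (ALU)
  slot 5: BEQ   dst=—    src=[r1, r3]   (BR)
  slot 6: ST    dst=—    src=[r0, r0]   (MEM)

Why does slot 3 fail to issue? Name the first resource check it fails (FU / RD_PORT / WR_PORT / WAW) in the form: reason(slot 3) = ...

reason(slot 3) = WAW

#0 ALU src=r5,r3 dispatched  <A:0 Mu:2 Ld:2 B:1 rd:3 wr:3>
#1 MUL src=r5,r0 dispatched  <A:0 Mu:1 Ld:2 B:1 rd:1 wr:2>
#2 BR src=r5,r1 held:RD_PORT  <A:0 Mu:1 Ld:2 B:1 rd:1 wr:2>
#3 MEM src=r2 held:WAW  <A:0 Mu:1 Ld:2 B:1 rd:1 wr:2>
#4 ALU src=r1,r1 held:FU  <A:0 Mu:1 Ld:2 B:1 rd:1 wr:2>
#5 BR src=r1,r3 held:RD_PORT  <A:0 Mu:1 Ld:2 B:1 rd:1 wr:2>
#6 MEM src=r0,r0 dispatched  <A:0 Mu:1 Ld:1 B:1 rd:0 wr:2>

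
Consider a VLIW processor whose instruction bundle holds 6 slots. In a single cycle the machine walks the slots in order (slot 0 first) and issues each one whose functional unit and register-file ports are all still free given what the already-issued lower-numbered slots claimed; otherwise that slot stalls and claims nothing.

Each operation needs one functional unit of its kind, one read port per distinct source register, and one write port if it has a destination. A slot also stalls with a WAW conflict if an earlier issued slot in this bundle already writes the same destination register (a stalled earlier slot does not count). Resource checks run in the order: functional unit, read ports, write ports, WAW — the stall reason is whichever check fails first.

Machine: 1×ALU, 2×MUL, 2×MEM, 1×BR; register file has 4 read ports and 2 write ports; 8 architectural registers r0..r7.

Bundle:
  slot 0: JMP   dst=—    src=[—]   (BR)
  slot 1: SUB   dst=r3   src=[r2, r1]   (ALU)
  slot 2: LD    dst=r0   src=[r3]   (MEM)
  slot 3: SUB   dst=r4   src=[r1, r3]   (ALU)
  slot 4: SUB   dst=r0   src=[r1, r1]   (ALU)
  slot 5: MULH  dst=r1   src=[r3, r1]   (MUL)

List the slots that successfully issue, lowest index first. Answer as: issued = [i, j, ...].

(0) want 1×BR +0rd +0wr — yes → AL1|MU2|ME2|BR0|rd4|wr2
(1) want 1×ALU +2rd +1wr — yes → AL0|MU2|ME2|BR0|rd2|wr1
(2) want 1×MEM +1rd +1wr — yes → AL0|MU2|ME1|BR0|rd1|wr0
(3) want 1×ALU +2rd +1wr — FU → AL0|MU2|ME1|BR0|rd1|wr0
(4) want 1×ALU +1rd +1wr — FU → AL0|MU2|ME1|BR0|rd1|wr0
(5) want 1×MUL +2rd +1wr — RD_PORT → AL0|MU2|ME1|BR0|rd1|wr0

issued = [0, 1, 2]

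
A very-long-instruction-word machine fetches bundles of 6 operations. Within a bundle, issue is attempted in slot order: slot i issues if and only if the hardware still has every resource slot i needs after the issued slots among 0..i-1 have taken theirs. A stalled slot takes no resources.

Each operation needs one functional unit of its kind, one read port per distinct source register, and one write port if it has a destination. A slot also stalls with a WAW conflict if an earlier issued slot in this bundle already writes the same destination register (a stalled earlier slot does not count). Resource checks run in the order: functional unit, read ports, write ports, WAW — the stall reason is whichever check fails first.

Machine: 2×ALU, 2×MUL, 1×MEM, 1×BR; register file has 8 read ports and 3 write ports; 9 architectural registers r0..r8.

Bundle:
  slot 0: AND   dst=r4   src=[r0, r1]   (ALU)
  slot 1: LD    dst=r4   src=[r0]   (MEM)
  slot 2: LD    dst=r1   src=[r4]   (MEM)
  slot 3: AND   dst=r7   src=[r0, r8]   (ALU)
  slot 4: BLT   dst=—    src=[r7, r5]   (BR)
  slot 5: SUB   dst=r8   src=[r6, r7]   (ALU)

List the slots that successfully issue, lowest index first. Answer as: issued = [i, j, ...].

#0 ALU src=r0,r1 dispatched  <A:1 Mu:2 Ld:1 B:1 rd:6 wr:2>
#1 MEM src=r0 held:WAW  <A:1 Mu:2 Ld:1 B:1 rd:6 wr:2>
#2 MEM src=r4 dispatched  <A:1 Mu:2 Ld:0 B:1 rd:5 wr:1>
#3 ALU src=r0,r8 dispatched  <A:0 Mu:2 Ld:0 B:1 rd:3 wr:0>
#4 BR src=r7,r5 dispatched  <A:0 Mu:2 Ld:0 B:0 rd:1 wr:0>
#5 ALU src=r6,r7 held:FU  <A:0 Mu:2 Ld:0 B:0 rd:1 wr:0>

issued = [0, 2, 3, 4]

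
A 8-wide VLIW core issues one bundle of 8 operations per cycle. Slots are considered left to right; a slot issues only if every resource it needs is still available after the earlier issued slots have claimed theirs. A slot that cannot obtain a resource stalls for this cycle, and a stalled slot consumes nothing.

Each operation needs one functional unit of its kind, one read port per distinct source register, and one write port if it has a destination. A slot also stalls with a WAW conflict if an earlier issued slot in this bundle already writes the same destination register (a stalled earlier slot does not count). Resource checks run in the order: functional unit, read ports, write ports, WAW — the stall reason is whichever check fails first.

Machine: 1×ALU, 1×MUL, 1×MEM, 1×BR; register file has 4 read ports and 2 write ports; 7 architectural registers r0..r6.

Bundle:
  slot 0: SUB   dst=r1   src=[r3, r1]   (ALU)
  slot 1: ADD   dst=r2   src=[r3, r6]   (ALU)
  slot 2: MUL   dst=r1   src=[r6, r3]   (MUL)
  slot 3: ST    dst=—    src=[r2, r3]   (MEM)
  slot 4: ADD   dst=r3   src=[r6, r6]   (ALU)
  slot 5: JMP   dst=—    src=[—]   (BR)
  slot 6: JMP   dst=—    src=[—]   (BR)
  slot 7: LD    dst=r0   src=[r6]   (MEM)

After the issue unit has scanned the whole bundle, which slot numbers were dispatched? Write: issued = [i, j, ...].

(0) want 1×ALU +2rd +1wr — yes → AL0|MU1|ME1|BR1|rd2|wr1
(1) want 1×ALU +2rd +1wr — FU → AL0|MU1|ME1|BR1|rd2|wr1
(2) want 1×MUL +2rd +1wr — WAW → AL0|MU1|ME1|BR1|rd2|wr1
(3) want 1×MEM +2rd +0wr — yes → AL0|MU1|ME0|BR1|rd0|wr1
(4) want 1×ALU +1rd +1wr — FU → AL0|MU1|ME0|BR1|rd0|wr1
(5) want 1×BR +0rd +0wr — yes → AL0|MU1|ME0|BR0|rd0|wr1
(6) want 1×BR +0rd +0wr — FU → AL0|MU1|ME0|BR0|rd0|wr1
(7) want 1×MEM +1rd +1wr — FU → AL0|MU1|ME0|BR0|rd0|wr1

issued = [0, 3, 5]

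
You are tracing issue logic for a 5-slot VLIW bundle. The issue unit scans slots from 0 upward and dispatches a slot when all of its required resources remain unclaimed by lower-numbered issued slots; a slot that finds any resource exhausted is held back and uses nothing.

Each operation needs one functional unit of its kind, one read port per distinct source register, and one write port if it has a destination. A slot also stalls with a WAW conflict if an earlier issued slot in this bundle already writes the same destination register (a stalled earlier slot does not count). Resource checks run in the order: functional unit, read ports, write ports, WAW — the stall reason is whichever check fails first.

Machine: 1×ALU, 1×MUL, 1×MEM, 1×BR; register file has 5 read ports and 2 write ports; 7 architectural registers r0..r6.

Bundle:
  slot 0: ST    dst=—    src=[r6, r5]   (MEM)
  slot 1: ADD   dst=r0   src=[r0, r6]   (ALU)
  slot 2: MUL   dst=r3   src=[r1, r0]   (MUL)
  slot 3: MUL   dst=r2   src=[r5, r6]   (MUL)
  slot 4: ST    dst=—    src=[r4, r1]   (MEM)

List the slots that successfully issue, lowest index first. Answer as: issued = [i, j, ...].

issued = [0, 1]

[0] MEM needs rd=2 wr=0: ok; after: ALU=1 MUL=1 MEM=0 BR=1, R=3, W=2
[1] ALU needs rd=2 wr=1: ok; after: ALU=0 MUL=1 MEM=0 BR=1, R=1, W=1
[2] MUL needs rd=2 wr=1: RD_PORT; after: ALU=0 MUL=1 MEM=0 BR=1, R=1, W=1
[3] MUL needs rd=2 wr=1: RD_PORT; after: ALU=0 MUL=1 MEM=0 BR=1, R=1, W=1
[4] MEM needs rd=2 wr=0: FU; after: ALU=0 MUL=1 MEM=0 BR=1, R=1, W=1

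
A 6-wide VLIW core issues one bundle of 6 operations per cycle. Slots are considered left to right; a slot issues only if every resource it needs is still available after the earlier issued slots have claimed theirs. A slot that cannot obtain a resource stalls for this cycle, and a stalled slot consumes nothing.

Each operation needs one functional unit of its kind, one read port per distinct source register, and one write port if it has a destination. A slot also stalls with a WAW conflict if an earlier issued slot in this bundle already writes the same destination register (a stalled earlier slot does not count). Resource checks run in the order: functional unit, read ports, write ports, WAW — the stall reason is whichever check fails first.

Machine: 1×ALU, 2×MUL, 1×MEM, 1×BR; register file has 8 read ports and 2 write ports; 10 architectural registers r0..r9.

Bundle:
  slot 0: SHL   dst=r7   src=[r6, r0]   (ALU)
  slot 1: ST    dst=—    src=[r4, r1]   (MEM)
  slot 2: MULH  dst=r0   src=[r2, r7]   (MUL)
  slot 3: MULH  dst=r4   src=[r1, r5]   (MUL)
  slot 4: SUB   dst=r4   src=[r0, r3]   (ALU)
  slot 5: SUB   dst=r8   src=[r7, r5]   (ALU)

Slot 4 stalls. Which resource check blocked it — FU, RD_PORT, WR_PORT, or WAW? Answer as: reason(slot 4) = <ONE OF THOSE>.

reason(slot 4) = FU

(0) want 1×ALU +2rd +1wr — yes → AL0|MU2|ME1|BR1|rd6|wr1
(1) want 1×MEM +2rd +0wr — yes → AL0|MU2|ME0|BR1|rd4|wr1
(2) want 1×MUL +2rd +1wr — yes → AL0|MU1|ME0|BR1|rd2|wr0
(3) want 1×MUL +2rd +1wr — WR_PORT → AL0|MU1|ME0|BR1|rd2|wr0
(4) want 1×ALU +2rd +1wr — FU → AL0|MU1|ME0|BR1|rd2|wr0
(5) want 1×ALU +2rd +1wr — FU → AL0|MU1|ME0|BR1|rd2|wr0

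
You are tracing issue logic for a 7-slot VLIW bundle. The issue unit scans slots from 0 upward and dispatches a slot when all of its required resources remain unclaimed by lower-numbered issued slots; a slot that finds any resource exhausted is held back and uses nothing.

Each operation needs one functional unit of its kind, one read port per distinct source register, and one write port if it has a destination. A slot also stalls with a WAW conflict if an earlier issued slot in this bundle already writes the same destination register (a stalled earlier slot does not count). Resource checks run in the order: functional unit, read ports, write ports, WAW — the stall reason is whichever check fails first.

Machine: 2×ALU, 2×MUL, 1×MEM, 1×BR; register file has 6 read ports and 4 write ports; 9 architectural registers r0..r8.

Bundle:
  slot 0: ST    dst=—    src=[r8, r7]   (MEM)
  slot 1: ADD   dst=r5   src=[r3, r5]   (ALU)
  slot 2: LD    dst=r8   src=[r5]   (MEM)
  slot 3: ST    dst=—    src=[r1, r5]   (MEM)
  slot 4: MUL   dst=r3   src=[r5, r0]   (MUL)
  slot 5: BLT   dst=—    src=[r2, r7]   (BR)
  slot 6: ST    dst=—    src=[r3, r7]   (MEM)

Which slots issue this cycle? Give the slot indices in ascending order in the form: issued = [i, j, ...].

issued = [0, 1, 4]

#0 MEM src=r8,r7 dispatched  <A:2 Mu:2 Ld:0 B:1 rd:4 wr:4>
#1 ALU src=r3,r5 dispatched  <A:1 Mu:2 Ld:0 B:1 rd:2 wr:3>
#2 MEM src=r5 held:FU  <A:1 Mu:2 Ld:0 B:1 rd:2 wr:3>
#3 MEM src=r1,r5 held:FU  <A:1 Mu:2 Ld:0 B:1 rd:2 wr:3>
#4 MUL src=r5,r0 dispatched  <A:1 Mu:1 Ld:0 B:1 rd:0 wr:2>
#5 BR src=r2,r7 held:RD_PORT  <A:1 Mu:1 Ld:0 B:1 rd:0 wr:2>
#6 MEM src=r3,r7 held:FU  <A:1 Mu:1 Ld:0 B:1 rd:0 wr:2>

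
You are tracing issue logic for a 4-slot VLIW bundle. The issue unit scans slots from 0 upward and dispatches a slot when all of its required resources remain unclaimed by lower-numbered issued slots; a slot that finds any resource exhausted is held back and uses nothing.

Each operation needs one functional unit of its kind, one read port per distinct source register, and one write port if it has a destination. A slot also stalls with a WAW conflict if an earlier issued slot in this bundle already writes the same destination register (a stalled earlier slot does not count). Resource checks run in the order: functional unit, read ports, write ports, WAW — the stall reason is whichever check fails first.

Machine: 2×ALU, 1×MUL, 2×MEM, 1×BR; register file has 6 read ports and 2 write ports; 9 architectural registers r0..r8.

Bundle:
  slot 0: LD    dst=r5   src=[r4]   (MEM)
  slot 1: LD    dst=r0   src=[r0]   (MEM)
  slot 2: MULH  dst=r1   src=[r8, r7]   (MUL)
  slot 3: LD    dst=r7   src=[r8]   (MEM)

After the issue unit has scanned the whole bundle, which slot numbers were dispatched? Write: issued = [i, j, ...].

#0 MEM src=r4 dispatched  <A:2 Mu:1 Ld:1 B:1 rd:5 wr:1>
#1 MEM src=r0 dispatched  <A:2 Mu:1 Ld:0 B:1 rd:4 wr:0>
#2 MUL src=r8,r7 held:WR_PORT  <A:2 Mu:1 Ld:0 B:1 rd:4 wr:0>
#3 MEM src=r8 held:FU  <A:2 Mu:1 Ld:0 B:1 rd:4 wr:0>

issued = [0, 1]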